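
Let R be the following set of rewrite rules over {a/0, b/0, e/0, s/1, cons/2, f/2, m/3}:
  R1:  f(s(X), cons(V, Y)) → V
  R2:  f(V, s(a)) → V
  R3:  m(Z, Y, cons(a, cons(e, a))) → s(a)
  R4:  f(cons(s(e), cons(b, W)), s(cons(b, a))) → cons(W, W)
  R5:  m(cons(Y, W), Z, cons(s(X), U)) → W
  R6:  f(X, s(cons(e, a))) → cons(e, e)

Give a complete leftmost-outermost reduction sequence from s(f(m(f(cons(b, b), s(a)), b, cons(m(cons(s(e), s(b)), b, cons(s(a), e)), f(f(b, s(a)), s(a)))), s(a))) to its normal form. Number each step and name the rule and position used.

1. s(f(m(f(cons(b, b), s(a)), b, cons(m(cons(s(e), s(b)), b, cons(s(a), e)), f(f(b, s(a)), s(a)))), s(a)))  →  s(m(f(cons(b, b), s(a)), b, cons(m(cons(s(e), s(b)), b, cons(s(a), e)), f(f(b, s(a)), s(a)))))   [R2 at 1]
2. s(m(f(cons(b, b), s(a)), b, cons(m(cons(s(e), s(b)), b, cons(s(a), e)), f(f(b, s(a)), s(a)))))  →  s(m(cons(b, b), b, cons(m(cons(s(e), s(b)), b, cons(s(a), e)), f(f(b, s(a)), s(a)))))   [R2 at 1.1]
3. s(m(cons(b, b), b, cons(m(cons(s(e), s(b)), b, cons(s(a), e)), f(f(b, s(a)), s(a)))))  →  s(m(cons(b, b), b, cons(s(b), f(f(b, s(a)), s(a)))))   [R5 at 1.3.1]
4. s(m(cons(b, b), b, cons(s(b), f(f(b, s(a)), s(a)))))  →  s(b)   [R5 at 1]

s(b)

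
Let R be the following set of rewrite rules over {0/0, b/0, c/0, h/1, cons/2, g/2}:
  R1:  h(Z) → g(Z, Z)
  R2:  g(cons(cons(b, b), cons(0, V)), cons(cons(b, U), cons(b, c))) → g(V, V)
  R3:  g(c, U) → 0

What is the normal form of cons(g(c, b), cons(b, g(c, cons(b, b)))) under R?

1. cons(g(c, b), cons(b, g(c, cons(b, b))))  →  cons(0, cons(b, g(c, cons(b, b))))   [R3 at 1]
2. cons(0, cons(b, g(c, cons(b, b))))  →  cons(0, cons(b, 0))   [R3 at 2.2]

cons(0, cons(b, 0))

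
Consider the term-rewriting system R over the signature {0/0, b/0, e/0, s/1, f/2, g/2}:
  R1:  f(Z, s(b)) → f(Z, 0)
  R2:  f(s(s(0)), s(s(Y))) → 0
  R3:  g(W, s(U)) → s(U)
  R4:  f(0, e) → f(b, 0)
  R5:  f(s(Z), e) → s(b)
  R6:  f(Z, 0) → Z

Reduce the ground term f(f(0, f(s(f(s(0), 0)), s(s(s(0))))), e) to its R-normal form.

1. f(f(0, f(s(f(s(0), 0)), s(s(s(0))))), e)  →  f(f(0, f(s(s(0)), s(s(s(0))))), e)   [R6 at 1.2.1.1]
2. f(f(0, f(s(s(0)), s(s(s(0))))), e)  →  f(f(0, 0), e)   [R2 at 1.2]
3. f(f(0, 0), e)  →  f(0, e)   [R6 at 1]
4. f(0, e)  →  f(b, 0)   [R4 at ε]
5. f(b, 0)  →  b   [R6 at ε]

b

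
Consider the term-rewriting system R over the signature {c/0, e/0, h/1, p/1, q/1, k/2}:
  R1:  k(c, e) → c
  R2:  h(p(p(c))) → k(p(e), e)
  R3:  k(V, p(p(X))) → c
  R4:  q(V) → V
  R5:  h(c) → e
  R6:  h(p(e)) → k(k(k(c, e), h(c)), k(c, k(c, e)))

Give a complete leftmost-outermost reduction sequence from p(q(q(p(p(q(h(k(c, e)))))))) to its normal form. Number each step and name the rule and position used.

1. p(q(q(p(p(q(h(k(c, e))))))))  →  p(q(p(p(q(h(k(c, e)))))))   [R4 at 1]
2. p(q(p(p(q(h(k(c, e)))))))  →  p(p(p(q(h(k(c, e))))))   [R4 at 1]
3. p(p(p(q(h(k(c, e))))))  →  p(p(p(h(k(c, e)))))   [R4 at 1.1.1]
4. p(p(p(h(k(c, e)))))  →  p(p(p(h(c))))   [R1 at 1.1.1.1]
5. p(p(p(h(c))))  →  p(p(p(e)))   [R5 at 1.1.1]

p(p(p(e)))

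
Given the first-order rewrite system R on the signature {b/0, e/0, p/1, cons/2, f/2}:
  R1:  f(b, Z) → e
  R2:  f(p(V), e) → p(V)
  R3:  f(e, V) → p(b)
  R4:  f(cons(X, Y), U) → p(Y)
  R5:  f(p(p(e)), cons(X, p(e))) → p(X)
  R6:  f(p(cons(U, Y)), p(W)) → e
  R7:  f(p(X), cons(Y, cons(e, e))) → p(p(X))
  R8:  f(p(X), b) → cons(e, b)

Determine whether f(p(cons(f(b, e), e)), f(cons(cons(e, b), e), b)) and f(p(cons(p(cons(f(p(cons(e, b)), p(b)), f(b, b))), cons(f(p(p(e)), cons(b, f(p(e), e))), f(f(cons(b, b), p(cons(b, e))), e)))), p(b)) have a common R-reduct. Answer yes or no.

Reduce t₁ = f(p(cons(f(b, e), e)), f(cons(cons(e, b), e), b)):
1. f(p(cons(f(b, e), e)), f(cons(cons(e, b), e), b))  →  f(p(cons(e, e)), f(cons(cons(e, b), e), b))   [R1 at 1.1.1]
2. f(p(cons(e, e)), f(cons(cons(e, b), e), b))  →  f(p(cons(e, e)), p(e))   [R4 at 2]
3. f(p(cons(e, e)), p(e))  →  e   [R6 at ε]

Reduce t₂ = f(p(cons(p(cons(f(p(cons(e, b)), p(b)), f(b, b))), cons(f(p(p(e)), cons(b, f(p(e), e))), f(f(cons(b, b), p(cons(b, e))), e)))), p(b)):
1. f(p(cons(p(cons(f(p(cons(e, b)), p(b)), f(b, b))), cons(f(p(p(e)), cons(b, f(p(e), e))), f(f(cons(b, b), p(cons(b, e))), e)))), p(b))  →  e   [R6 at ε]

yes — NF(t₁) = e, NF(t₂) = e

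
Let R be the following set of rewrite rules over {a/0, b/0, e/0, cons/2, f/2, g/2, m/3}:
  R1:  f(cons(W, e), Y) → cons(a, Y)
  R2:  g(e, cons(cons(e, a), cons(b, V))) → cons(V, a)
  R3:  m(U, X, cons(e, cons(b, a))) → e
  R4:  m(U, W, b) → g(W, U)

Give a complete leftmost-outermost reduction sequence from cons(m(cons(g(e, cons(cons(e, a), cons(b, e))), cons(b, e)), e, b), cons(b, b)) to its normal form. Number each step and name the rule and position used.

1. cons(m(cons(g(e, cons(cons(e, a), cons(b, e))), cons(b, e)), e, b), cons(b, b))  →  cons(g(e, cons(g(e, cons(cons(e, a), cons(b, e))), cons(b, e))), cons(b, b))   [R4 at 1]
2. cons(g(e, cons(g(e, cons(cons(e, a), cons(b, e))), cons(b, e))), cons(b, b))  →  cons(g(e, cons(cons(e, a), cons(b, e))), cons(b, b))   [R2 at 1.2.1]
3. cons(g(e, cons(cons(e, a), cons(b, e))), cons(b, b))  →  cons(cons(e, a), cons(b, b))   [R2 at 1]

cons(cons(e, a), cons(b, b))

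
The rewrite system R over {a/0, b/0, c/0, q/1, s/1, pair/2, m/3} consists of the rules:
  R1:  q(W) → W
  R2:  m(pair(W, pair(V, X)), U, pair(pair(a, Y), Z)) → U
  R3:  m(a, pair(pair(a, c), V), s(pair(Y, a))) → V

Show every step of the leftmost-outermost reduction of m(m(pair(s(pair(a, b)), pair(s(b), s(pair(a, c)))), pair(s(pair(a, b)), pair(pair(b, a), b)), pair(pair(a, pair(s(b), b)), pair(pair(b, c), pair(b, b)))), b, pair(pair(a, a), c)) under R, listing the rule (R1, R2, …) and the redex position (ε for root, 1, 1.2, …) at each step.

b

1. m(m(pair(s(pair(a, b)), pair(s(b), s(pair(a, c)))), pair(s(pair(a, b)), pair(pair(b, a), b)), pair(pair(a, pair(s(b), b)), pair(pair(b, c), pair(b, b)))), b, pair(pair(a, a), c))  →  m(pair(s(pair(a, b)), pair(pair(b, a), b)), b, pair(pair(a, a), c))   [R2 at 1]
2. m(pair(s(pair(a, b)), pair(pair(b, a), b)), b, pair(pair(a, a), c))  →  b   [R2 at ε]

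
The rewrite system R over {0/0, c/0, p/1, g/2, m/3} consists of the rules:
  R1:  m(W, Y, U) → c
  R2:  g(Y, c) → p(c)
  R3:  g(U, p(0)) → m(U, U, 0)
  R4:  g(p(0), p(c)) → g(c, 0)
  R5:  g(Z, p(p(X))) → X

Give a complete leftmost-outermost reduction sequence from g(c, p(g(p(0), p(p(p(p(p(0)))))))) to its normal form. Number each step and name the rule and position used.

p(p(0))

1. g(c, p(g(p(0), p(p(p(p(p(0))))))))  →  g(c, p(p(p(p(0)))))   [R5 at 2.1]
2. g(c, p(p(p(p(0)))))  →  p(p(0))   [R5 at ε]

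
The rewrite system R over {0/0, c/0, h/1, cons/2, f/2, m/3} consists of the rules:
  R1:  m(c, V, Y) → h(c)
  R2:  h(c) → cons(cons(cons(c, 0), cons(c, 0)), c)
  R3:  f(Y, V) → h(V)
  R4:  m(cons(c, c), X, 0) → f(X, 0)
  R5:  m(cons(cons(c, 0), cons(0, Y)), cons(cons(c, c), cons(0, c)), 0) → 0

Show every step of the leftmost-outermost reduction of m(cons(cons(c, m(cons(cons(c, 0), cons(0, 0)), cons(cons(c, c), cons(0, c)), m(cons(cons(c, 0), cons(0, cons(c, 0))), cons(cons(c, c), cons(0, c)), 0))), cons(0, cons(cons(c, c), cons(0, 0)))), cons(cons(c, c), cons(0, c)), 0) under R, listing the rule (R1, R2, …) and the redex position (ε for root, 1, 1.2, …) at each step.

0

1. m(cons(cons(c, m(cons(cons(c, 0), cons(0, 0)), cons(cons(c, c), cons(0, c)), m(cons(cons(c, 0), cons(0, cons(c, 0))), cons(cons(c, c), cons(0, c)), 0))), cons(0, cons(cons(c, c), cons(0, 0)))), cons(cons(c, c), cons(0, c)), 0)  →  m(cons(cons(c, m(cons(cons(c, 0), cons(0, 0)), cons(cons(c, c), cons(0, c)), 0)), cons(0, cons(cons(c, c), cons(0, 0)))), cons(cons(c, c), cons(0, c)), 0)   [R5 at 1.1.2.3]
2. m(cons(cons(c, m(cons(cons(c, 0), cons(0, 0)), cons(cons(c, c), cons(0, c)), 0)), cons(0, cons(cons(c, c), cons(0, 0)))), cons(cons(c, c), cons(0, c)), 0)  →  m(cons(cons(c, 0), cons(0, cons(cons(c, c), cons(0, 0)))), cons(cons(c, c), cons(0, c)), 0)   [R5 at 1.1.2]
3. m(cons(cons(c, 0), cons(0, cons(cons(c, c), cons(0, 0)))), cons(cons(c, c), cons(0, c)), 0)  →  0   [R5 at ε]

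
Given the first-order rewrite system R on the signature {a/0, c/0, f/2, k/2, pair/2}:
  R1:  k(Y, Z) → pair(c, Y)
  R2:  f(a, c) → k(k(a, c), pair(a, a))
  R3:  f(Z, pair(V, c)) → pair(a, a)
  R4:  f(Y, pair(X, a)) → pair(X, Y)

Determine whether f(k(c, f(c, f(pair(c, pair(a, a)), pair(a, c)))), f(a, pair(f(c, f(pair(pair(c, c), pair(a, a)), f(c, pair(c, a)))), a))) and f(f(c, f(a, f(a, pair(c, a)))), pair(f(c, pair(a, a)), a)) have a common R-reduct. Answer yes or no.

Reduce t₁ = f(k(c, f(c, f(pair(c, pair(a, a)), pair(a, c)))), f(a, pair(f(c, f(pair(pair(c, c), pair(a, a)), f(c, pair(c, a)))), a))):
1. f(k(c, f(c, f(pair(c, pair(a, a)), pair(a, c)))), f(a, pair(f(c, f(pair(pair(c, c), pair(a, a)), f(c, pair(c, a)))), a)))  →  f(pair(c, c), f(a, pair(f(c, f(pair(pair(c, c), pair(a, a)), f(c, pair(c, a)))), a)))   [R1 at 1]
2. f(pair(c, c), f(a, pair(f(c, f(pair(pair(c, c), pair(a, a)), f(c, pair(c, a)))), a)))  →  f(pair(c, c), pair(f(c, f(pair(pair(c, c), pair(a, a)), f(c, pair(c, a)))), a))   [R4 at 2]
3. f(pair(c, c), pair(f(c, f(pair(pair(c, c), pair(a, a)), f(c, pair(c, a)))), a))  →  pair(f(c, f(pair(pair(c, c), pair(a, a)), f(c, pair(c, a)))), pair(c, c))   [R4 at ε]
4. pair(f(c, f(pair(pair(c, c), pair(a, a)), f(c, pair(c, a)))), pair(c, c))  →  pair(f(c, f(pair(pair(c, c), pair(a, a)), pair(c, c))), pair(c, c))   [R4 at 1.2.2]
5. pair(f(c, f(pair(pair(c, c), pair(a, a)), pair(c, c))), pair(c, c))  →  pair(f(c, pair(a, a)), pair(c, c))   [R3 at 1.2]
6. pair(f(c, pair(a, a)), pair(c, c))  →  pair(pair(a, c), pair(c, c))   [R4 at 1]

Reduce t₂ = f(f(c, f(a, f(a, pair(c, a)))), pair(f(c, pair(a, a)), a)):
1. f(f(c, f(a, f(a, pair(c, a)))), pair(f(c, pair(a, a)), a))  →  pair(f(c, pair(a, a)), f(c, f(a, f(a, pair(c, a)))))   [R4 at ε]
2. pair(f(c, pair(a, a)), f(c, f(a, f(a, pair(c, a)))))  →  pair(pair(a, c), f(c, f(a, f(a, pair(c, a)))))   [R4 at 1]
3. pair(pair(a, c), f(c, f(a, f(a, pair(c, a)))))  →  pair(pair(a, c), f(c, f(a, pair(c, a))))   [R4 at 2.2.2]
4. pair(pair(a, c), f(c, f(a, pair(c, a))))  →  pair(pair(a, c), f(c, pair(c, a)))   [R4 at 2.2]
5. pair(pair(a, c), f(c, pair(c, a)))  →  pair(pair(a, c), pair(c, c))   [R4 at 2]

yes — NF(t₁) = pair(pair(a, c), pair(c, c)), NF(t₂) = pair(pair(a, c), pair(c, c))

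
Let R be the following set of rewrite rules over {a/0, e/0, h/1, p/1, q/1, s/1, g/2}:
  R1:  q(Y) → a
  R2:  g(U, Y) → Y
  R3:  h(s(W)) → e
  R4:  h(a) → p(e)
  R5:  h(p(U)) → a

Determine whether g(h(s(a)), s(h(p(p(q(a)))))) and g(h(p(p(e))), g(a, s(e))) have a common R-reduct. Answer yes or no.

no — NF(t₁) = s(a), NF(t₂) = s(e)

Reduce t₁ = g(h(s(a)), s(h(p(p(q(a)))))):
1. g(h(s(a)), s(h(p(p(q(a))))))  →  s(h(p(p(q(a)))))   [R2 at ε]
2. s(h(p(p(q(a)))))  →  s(a)   [R5 at 1]

Reduce t₂ = g(h(p(p(e))), g(a, s(e))):
1. g(h(p(p(e))), g(a, s(e)))  →  g(a, s(e))   [R2 at ε]
2. g(a, s(e))  →  s(e)   [R2 at ε]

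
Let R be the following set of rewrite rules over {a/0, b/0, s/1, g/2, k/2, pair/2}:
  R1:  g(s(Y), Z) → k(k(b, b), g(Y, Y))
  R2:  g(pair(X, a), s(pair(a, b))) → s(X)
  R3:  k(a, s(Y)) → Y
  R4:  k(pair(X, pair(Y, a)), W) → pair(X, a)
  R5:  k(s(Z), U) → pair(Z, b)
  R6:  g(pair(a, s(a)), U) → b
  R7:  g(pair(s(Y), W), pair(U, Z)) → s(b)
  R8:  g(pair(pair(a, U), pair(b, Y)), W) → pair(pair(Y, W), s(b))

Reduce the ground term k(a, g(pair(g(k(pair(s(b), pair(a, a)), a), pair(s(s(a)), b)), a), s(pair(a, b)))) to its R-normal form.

1. k(a, g(pair(g(k(pair(s(b), pair(a, a)), a), pair(s(s(a)), b)), a), s(pair(a, b))))  →  k(a, s(g(k(pair(s(b), pair(a, a)), a), pair(s(s(a)), b))))   [R2 at 2]
2. k(a, s(g(k(pair(s(b), pair(a, a)), a), pair(s(s(a)), b))))  →  g(k(pair(s(b), pair(a, a)), a), pair(s(s(a)), b))   [R3 at ε]
3. g(k(pair(s(b), pair(a, a)), a), pair(s(s(a)), b))  →  g(pair(s(b), a), pair(s(s(a)), b))   [R4 at 1]
4. g(pair(s(b), a), pair(s(s(a)), b))  →  s(b)   [R7 at ε]

s(b)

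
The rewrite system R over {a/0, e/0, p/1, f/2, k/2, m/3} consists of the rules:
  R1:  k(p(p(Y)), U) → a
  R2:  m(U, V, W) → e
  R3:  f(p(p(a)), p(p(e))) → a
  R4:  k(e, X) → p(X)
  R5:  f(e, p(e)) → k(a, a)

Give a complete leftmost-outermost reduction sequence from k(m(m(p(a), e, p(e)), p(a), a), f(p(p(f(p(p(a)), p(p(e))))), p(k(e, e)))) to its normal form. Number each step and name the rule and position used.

p(a)

1. k(m(m(p(a), e, p(e)), p(a), a), f(p(p(f(p(p(a)), p(p(e))))), p(k(e, e))))  →  k(e, f(p(p(f(p(p(a)), p(p(e))))), p(k(e, e))))   [R2 at 1]
2. k(e, f(p(p(f(p(p(a)), p(p(e))))), p(k(e, e))))  →  p(f(p(p(f(p(p(a)), p(p(e))))), p(k(e, e))))   [R4 at ε]
3. p(f(p(p(f(p(p(a)), p(p(e))))), p(k(e, e))))  →  p(f(p(p(a)), p(k(e, e))))   [R3 at 1.1.1.1]
4. p(f(p(p(a)), p(k(e, e))))  →  p(f(p(p(a)), p(p(e))))   [R4 at 1.2.1]
5. p(f(p(p(a)), p(p(e))))  →  p(a)   [R3 at 1]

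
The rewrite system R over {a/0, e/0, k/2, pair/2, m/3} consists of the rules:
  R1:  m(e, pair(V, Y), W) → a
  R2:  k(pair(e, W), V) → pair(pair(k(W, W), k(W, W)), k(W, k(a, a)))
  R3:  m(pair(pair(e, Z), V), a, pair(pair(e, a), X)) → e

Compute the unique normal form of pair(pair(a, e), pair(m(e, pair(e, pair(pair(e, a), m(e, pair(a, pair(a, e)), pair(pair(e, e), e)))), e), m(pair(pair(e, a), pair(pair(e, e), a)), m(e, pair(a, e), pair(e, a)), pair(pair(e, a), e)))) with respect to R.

pair(pair(a, e), pair(a, e))

1. pair(pair(a, e), pair(m(e, pair(e, pair(pair(e, a), m(e, pair(a, pair(a, e)), pair(pair(e, e), e)))), e), m(pair(pair(e, a), pair(pair(e, e), a)), m(e, pair(a, e), pair(e, a)), pair(pair(e, a), e))))  →  pair(pair(a, e), pair(a, m(pair(pair(e, a), pair(pair(e, e), a)), m(e, pair(a, e), pair(e, a)), pair(pair(e, a), e))))   [R1 at 2.1]
2. pair(pair(a, e), pair(a, m(pair(pair(e, a), pair(pair(e, e), a)), m(e, pair(a, e), pair(e, a)), pair(pair(e, a), e))))  →  pair(pair(a, e), pair(a, m(pair(pair(e, a), pair(pair(e, e), a)), a, pair(pair(e, a), e))))   [R1 at 2.2.2]
3. pair(pair(a, e), pair(a, m(pair(pair(e, a), pair(pair(e, e), a)), a, pair(pair(e, a), e))))  →  pair(pair(a, e), pair(a, e))   [R3 at 2.2]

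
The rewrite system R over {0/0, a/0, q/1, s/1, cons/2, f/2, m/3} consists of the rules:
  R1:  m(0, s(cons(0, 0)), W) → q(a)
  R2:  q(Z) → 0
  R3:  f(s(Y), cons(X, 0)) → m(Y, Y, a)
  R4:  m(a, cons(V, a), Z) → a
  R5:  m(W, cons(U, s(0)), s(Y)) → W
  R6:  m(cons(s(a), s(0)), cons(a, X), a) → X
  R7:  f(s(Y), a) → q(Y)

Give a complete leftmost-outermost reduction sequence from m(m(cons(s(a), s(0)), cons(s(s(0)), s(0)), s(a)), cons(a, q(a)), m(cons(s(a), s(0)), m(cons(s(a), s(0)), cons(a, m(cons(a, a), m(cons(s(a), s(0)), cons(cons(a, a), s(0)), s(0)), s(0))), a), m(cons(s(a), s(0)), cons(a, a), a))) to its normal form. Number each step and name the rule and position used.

0

1. m(m(cons(s(a), s(0)), cons(s(s(0)), s(0)), s(a)), cons(a, q(a)), m(cons(s(a), s(0)), m(cons(s(a), s(0)), cons(a, m(cons(a, a), m(cons(s(a), s(0)), cons(cons(a, a), s(0)), s(0)), s(0))), a), m(cons(s(a), s(0)), cons(a, a), a)))  →  m(cons(s(a), s(0)), cons(a, q(a)), m(cons(s(a), s(0)), m(cons(s(a), s(0)), cons(a, m(cons(a, a), m(cons(s(a), s(0)), cons(cons(a, a), s(0)), s(0)), s(0))), a), m(cons(s(a), s(0)), cons(a, a), a)))   [R5 at 1]
2. m(cons(s(a), s(0)), cons(a, q(a)), m(cons(s(a), s(0)), m(cons(s(a), s(0)), cons(a, m(cons(a, a), m(cons(s(a), s(0)), cons(cons(a, a), s(0)), s(0)), s(0))), a), m(cons(s(a), s(0)), cons(a, a), a)))  →  m(cons(s(a), s(0)), cons(a, 0), m(cons(s(a), s(0)), m(cons(s(a), s(0)), cons(a, m(cons(a, a), m(cons(s(a), s(0)), cons(cons(a, a), s(0)), s(0)), s(0))), a), m(cons(s(a), s(0)), cons(a, a), a)))   [R2 at 2.2]
3. m(cons(s(a), s(0)), cons(a, 0), m(cons(s(a), s(0)), m(cons(s(a), s(0)), cons(a, m(cons(a, a), m(cons(s(a), s(0)), cons(cons(a, a), s(0)), s(0)), s(0))), a), m(cons(s(a), s(0)), cons(a, a), a)))  →  m(cons(s(a), s(0)), cons(a, 0), m(cons(s(a), s(0)), m(cons(a, a), m(cons(s(a), s(0)), cons(cons(a, a), s(0)), s(0)), s(0)), m(cons(s(a), s(0)), cons(a, a), a)))   [R6 at 3.2]
4. m(cons(s(a), s(0)), cons(a, 0), m(cons(s(a), s(0)), m(cons(a, a), m(cons(s(a), s(0)), cons(cons(a, a), s(0)), s(0)), s(0)), m(cons(s(a), s(0)), cons(a, a), a)))  →  m(cons(s(a), s(0)), cons(a, 0), m(cons(s(a), s(0)), m(cons(a, a), cons(s(a), s(0)), s(0)), m(cons(s(a), s(0)), cons(a, a), a)))   [R5 at 3.2.2]
5. m(cons(s(a), s(0)), cons(a, 0), m(cons(s(a), s(0)), m(cons(a, a), cons(s(a), s(0)), s(0)), m(cons(s(a), s(0)), cons(a, a), a)))  →  m(cons(s(a), s(0)), cons(a, 0), m(cons(s(a), s(0)), cons(a, a), m(cons(s(a), s(0)), cons(a, a), a)))   [R5 at 3.2]
6. m(cons(s(a), s(0)), cons(a, 0), m(cons(s(a), s(0)), cons(a, a), m(cons(s(a), s(0)), cons(a, a), a)))  →  m(cons(s(a), s(0)), cons(a, 0), m(cons(s(a), s(0)), cons(a, a), a))   [R6 at 3.3]
7. m(cons(s(a), s(0)), cons(a, 0), m(cons(s(a), s(0)), cons(a, a), a))  →  m(cons(s(a), s(0)), cons(a, 0), a)   [R6 at 3]
8. m(cons(s(a), s(0)), cons(a, 0), a)  →  0   [R6 at ε]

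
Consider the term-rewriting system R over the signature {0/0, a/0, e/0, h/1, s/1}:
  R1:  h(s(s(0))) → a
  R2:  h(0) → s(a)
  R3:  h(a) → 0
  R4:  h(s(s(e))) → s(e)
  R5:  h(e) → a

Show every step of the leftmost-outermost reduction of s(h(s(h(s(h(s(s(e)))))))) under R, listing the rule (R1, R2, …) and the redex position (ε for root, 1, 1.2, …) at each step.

s(s(e))

1. s(h(s(h(s(h(s(s(e))))))))  →  s(h(s(h(s(s(e))))))   [R4 at 1.1.1.1.1]
2. s(h(s(h(s(s(e))))))  →  s(h(s(s(e))))   [R4 at 1.1.1]
3. s(h(s(s(e))))  →  s(s(e))   [R4 at 1]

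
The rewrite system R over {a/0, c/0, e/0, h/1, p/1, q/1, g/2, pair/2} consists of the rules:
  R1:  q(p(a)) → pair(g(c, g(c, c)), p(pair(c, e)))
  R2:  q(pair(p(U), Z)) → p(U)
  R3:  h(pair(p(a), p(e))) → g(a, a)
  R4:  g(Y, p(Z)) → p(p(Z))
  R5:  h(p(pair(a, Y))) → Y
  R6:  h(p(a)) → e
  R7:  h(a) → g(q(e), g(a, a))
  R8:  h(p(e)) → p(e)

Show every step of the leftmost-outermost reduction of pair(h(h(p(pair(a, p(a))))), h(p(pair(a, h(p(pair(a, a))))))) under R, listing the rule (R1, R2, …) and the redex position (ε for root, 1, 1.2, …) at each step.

pair(e, a)

1. pair(h(h(p(pair(a, p(a))))), h(p(pair(a, h(p(pair(a, a)))))))  →  pair(h(p(a)), h(p(pair(a, h(p(pair(a, a)))))))   [R5 at 1.1]
2. pair(h(p(a)), h(p(pair(a, h(p(pair(a, a)))))))  →  pair(e, h(p(pair(a, h(p(pair(a, a)))))))   [R6 at 1]
3. pair(e, h(p(pair(a, h(p(pair(a, a)))))))  →  pair(e, h(p(pair(a, a))))   [R5 at 2]
4. pair(e, h(p(pair(a, a))))  →  pair(e, a)   [R5 at 2]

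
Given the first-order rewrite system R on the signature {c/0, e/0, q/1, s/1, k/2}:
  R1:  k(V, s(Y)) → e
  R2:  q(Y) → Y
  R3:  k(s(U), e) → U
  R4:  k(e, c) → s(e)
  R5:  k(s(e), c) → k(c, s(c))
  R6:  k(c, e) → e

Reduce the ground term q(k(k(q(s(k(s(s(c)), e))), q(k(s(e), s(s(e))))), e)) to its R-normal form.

c

1. q(k(k(q(s(k(s(s(c)), e))), q(k(s(e), s(s(e))))), e))  →  k(k(q(s(k(s(s(c)), e))), q(k(s(e), s(s(e))))), e)   [R2 at ε]
2. k(k(q(s(k(s(s(c)), e))), q(k(s(e), s(s(e))))), e)  →  k(k(s(k(s(s(c)), e)), q(k(s(e), s(s(e))))), e)   [R2 at 1.1]
3. k(k(s(k(s(s(c)), e)), q(k(s(e), s(s(e))))), e)  →  k(k(s(s(c)), q(k(s(e), s(s(e))))), e)   [R3 at 1.1.1]
4. k(k(s(s(c)), q(k(s(e), s(s(e))))), e)  →  k(k(s(s(c)), k(s(e), s(s(e)))), e)   [R2 at 1.2]
5. k(k(s(s(c)), k(s(e), s(s(e)))), e)  →  k(k(s(s(c)), e), e)   [R1 at 1.2]
6. k(k(s(s(c)), e), e)  →  k(s(c), e)   [R3 at 1]
7. k(s(c), e)  →  c   [R3 at ε]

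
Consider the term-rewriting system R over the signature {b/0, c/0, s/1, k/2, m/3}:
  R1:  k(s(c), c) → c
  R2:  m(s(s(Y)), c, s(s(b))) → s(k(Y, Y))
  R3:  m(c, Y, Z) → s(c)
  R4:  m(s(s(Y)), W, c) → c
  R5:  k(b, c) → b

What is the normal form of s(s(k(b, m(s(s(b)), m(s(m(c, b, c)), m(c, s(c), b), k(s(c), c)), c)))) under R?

1. s(s(k(b, m(s(s(b)), m(s(m(c, b, c)), m(c, s(c), b), k(s(c), c)), c))))  →  s(s(k(b, c)))   [R4 at 1.1.2]
2. s(s(k(b, c)))  →  s(s(b))   [R5 at 1.1]

s(s(b))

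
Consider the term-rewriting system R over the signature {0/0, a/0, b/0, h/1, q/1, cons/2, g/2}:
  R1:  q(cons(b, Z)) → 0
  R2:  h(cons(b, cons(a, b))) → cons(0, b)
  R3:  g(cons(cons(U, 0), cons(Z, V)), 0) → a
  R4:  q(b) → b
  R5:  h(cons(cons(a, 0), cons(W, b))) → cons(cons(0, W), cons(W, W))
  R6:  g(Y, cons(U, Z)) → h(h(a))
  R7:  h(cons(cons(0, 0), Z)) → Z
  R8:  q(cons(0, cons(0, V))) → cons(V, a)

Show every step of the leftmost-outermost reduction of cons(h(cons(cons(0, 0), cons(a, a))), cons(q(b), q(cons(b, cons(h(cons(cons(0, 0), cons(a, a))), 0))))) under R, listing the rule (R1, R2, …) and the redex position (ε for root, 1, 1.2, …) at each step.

1. cons(h(cons(cons(0, 0), cons(a, a))), cons(q(b), q(cons(b, cons(h(cons(cons(0, 0), cons(a, a))), 0)))))  →  cons(cons(a, a), cons(q(b), q(cons(b, cons(h(cons(cons(0, 0), cons(a, a))), 0)))))   [R7 at 1]
2. cons(cons(a, a), cons(q(b), q(cons(b, cons(h(cons(cons(0, 0), cons(a, a))), 0)))))  →  cons(cons(a, a), cons(b, q(cons(b, cons(h(cons(cons(0, 0), cons(a, a))), 0)))))   [R4 at 2.1]
3. cons(cons(a, a), cons(b, q(cons(b, cons(h(cons(cons(0, 0), cons(a, a))), 0)))))  →  cons(cons(a, a), cons(b, 0))   [R1 at 2.2]

cons(cons(a, a), cons(b, 0))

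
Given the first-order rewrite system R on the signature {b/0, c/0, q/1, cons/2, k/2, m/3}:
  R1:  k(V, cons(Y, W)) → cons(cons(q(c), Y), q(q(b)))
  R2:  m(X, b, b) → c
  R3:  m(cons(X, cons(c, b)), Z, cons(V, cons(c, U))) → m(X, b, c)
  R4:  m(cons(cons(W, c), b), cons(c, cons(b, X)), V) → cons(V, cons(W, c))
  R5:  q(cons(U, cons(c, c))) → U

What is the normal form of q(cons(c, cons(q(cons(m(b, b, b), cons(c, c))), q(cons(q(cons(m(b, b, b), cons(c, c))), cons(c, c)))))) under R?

1. q(cons(c, cons(q(cons(m(b, b, b), cons(c, c))), q(cons(q(cons(m(b, b, b), cons(c, c))), cons(c, c))))))  →  q(cons(c, cons(m(b, b, b), q(cons(q(cons(m(b, b, b), cons(c, c))), cons(c, c))))))   [R5 at 1.2.1]
2. q(cons(c, cons(m(b, b, b), q(cons(q(cons(m(b, b, b), cons(c, c))), cons(c, c))))))  →  q(cons(c, cons(c, q(cons(q(cons(m(b, b, b), cons(c, c))), cons(c, c))))))   [R2 at 1.2.1]
3. q(cons(c, cons(c, q(cons(q(cons(m(b, b, b), cons(c, c))), cons(c, c))))))  →  q(cons(c, cons(c, q(cons(m(b, b, b), cons(c, c))))))   [R5 at 1.2.2]
4. q(cons(c, cons(c, q(cons(m(b, b, b), cons(c, c))))))  →  q(cons(c, cons(c, m(b, b, b))))   [R5 at 1.2.2]
5. q(cons(c, cons(c, m(b, b, b))))  →  q(cons(c, cons(c, c)))   [R2 at 1.2.2]
6. q(cons(c, cons(c, c)))  →  c   [R5 at ε]

c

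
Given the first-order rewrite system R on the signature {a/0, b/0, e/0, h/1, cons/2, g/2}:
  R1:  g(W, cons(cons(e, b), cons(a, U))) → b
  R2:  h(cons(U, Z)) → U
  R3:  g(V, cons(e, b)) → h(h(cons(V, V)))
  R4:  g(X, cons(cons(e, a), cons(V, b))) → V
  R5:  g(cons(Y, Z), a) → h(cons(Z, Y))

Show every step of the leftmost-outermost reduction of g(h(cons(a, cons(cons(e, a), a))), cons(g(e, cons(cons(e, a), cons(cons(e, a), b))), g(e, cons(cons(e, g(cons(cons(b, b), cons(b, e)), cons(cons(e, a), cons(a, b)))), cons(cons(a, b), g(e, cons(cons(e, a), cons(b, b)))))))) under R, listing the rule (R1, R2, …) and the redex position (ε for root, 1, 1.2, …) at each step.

1. g(h(cons(a, cons(cons(e, a), a))), cons(g(e, cons(cons(e, a), cons(cons(e, a), b))), g(e, cons(cons(e, g(cons(cons(b, b), cons(b, e)), cons(cons(e, a), cons(a, b)))), cons(cons(a, b), g(e, cons(cons(e, a), cons(b, b))))))))  →  g(a, cons(g(e, cons(cons(e, a), cons(cons(e, a), b))), g(e, cons(cons(e, g(cons(cons(b, b), cons(b, e)), cons(cons(e, a), cons(a, b)))), cons(cons(a, b), g(e, cons(cons(e, a), cons(b, b))))))))   [R2 at 1]
2. g(a, cons(g(e, cons(cons(e, a), cons(cons(e, a), b))), g(e, cons(cons(e, g(cons(cons(b, b), cons(b, e)), cons(cons(e, a), cons(a, b)))), cons(cons(a, b), g(e, cons(cons(e, a), cons(b, b))))))))  →  g(a, cons(cons(e, a), g(e, cons(cons(e, g(cons(cons(b, b), cons(b, e)), cons(cons(e, a), cons(a, b)))), cons(cons(a, b), g(e, cons(cons(e, a), cons(b, b))))))))   [R4 at 2.1]
3. g(a, cons(cons(e, a), g(e, cons(cons(e, g(cons(cons(b, b), cons(b, e)), cons(cons(e, a), cons(a, b)))), cons(cons(a, b), g(e, cons(cons(e, a), cons(b, b))))))))  →  g(a, cons(cons(e, a), g(e, cons(cons(e, a), cons(cons(a, b), g(e, cons(cons(e, a), cons(b, b))))))))   [R4 at 2.2.2.1.2]
4. g(a, cons(cons(e, a), g(e, cons(cons(e, a), cons(cons(a, b), g(e, cons(cons(e, a), cons(b, b))))))))  →  g(a, cons(cons(e, a), g(e, cons(cons(e, a), cons(cons(a, b), b)))))   [R4 at 2.2.2.2.2]
5. g(a, cons(cons(e, a), g(e, cons(cons(e, a), cons(cons(a, b), b)))))  →  g(a, cons(cons(e, a), cons(a, b)))   [R4 at 2.2]
6. g(a, cons(cons(e, a), cons(a, b)))  →  a   [R4 at ε]

a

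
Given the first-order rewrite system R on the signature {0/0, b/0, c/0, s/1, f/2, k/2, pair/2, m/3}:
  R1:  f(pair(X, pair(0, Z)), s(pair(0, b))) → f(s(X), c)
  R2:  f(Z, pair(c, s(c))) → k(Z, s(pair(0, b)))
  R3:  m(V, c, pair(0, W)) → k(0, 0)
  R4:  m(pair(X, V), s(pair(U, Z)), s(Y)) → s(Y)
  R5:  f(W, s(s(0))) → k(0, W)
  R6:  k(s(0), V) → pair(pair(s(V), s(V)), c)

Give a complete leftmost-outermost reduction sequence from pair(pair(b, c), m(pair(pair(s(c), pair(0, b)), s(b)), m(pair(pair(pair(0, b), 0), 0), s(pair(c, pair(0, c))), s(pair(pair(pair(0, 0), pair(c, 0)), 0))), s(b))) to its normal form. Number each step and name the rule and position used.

1. pair(pair(b, c), m(pair(pair(s(c), pair(0, b)), s(b)), m(pair(pair(pair(0, b), 0), 0), s(pair(c, pair(0, c))), s(pair(pair(pair(0, 0), pair(c, 0)), 0))), s(b)))  →  pair(pair(b, c), m(pair(pair(s(c), pair(0, b)), s(b)), s(pair(pair(pair(0, 0), pair(c, 0)), 0)), s(b)))   [R4 at 2.2]
2. pair(pair(b, c), m(pair(pair(s(c), pair(0, b)), s(b)), s(pair(pair(pair(0, 0), pair(c, 0)), 0)), s(b)))  →  pair(pair(b, c), s(b))   [R4 at 2]

pair(pair(b, c), s(b))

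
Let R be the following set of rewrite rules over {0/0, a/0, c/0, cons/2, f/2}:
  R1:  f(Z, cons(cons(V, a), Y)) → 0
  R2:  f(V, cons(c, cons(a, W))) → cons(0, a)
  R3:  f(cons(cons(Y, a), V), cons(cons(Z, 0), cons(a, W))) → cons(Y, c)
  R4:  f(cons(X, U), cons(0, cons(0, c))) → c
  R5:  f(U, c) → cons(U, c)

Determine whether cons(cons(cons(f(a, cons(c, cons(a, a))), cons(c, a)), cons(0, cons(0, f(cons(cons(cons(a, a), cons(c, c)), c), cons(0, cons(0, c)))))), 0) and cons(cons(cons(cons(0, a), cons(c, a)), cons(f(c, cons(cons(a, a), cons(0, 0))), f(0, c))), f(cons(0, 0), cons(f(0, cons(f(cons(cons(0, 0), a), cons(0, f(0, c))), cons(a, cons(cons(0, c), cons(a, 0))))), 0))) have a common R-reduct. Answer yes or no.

yes — NF(t₁) = cons(cons(cons(cons(0, a), cons(c, a)), cons(0, cons(0, c))), 0), NF(t₂) = cons(cons(cons(cons(0, a), cons(c, a)), cons(0, cons(0, c))), 0)

Reduce t₁ = cons(cons(cons(f(a, cons(c, cons(a, a))), cons(c, a)), cons(0, cons(0, f(cons(cons(cons(a, a), cons(c, c)), c), cons(0, cons(0, c)))))), 0):
1. cons(cons(cons(f(a, cons(c, cons(a, a))), cons(c, a)), cons(0, cons(0, f(cons(cons(cons(a, a), cons(c, c)), c), cons(0, cons(0, c)))))), 0)  →  cons(cons(cons(cons(0, a), cons(c, a)), cons(0, cons(0, f(cons(cons(cons(a, a), cons(c, c)), c), cons(0, cons(0, c)))))), 0)   [R2 at 1.1.1]
2. cons(cons(cons(cons(0, a), cons(c, a)), cons(0, cons(0, f(cons(cons(cons(a, a), cons(c, c)), c), cons(0, cons(0, c)))))), 0)  →  cons(cons(cons(cons(0, a), cons(c, a)), cons(0, cons(0, c))), 0)   [R4 at 1.2.2.2]

Reduce t₂ = cons(cons(cons(cons(0, a), cons(c, a)), cons(f(c, cons(cons(a, a), cons(0, 0))), f(0, c))), f(cons(0, 0), cons(f(0, cons(f(cons(cons(0, 0), a), cons(0, f(0, c))), cons(a, cons(cons(0, c), cons(a, 0))))), 0))):
1. cons(cons(cons(cons(0, a), cons(c, a)), cons(f(c, cons(cons(a, a), cons(0, 0))), f(0, c))), f(cons(0, 0), cons(f(0, cons(f(cons(cons(0, 0), a), cons(0, f(0, c))), cons(a, cons(cons(0, c), cons(a, 0))))), 0)))  →  cons(cons(cons(cons(0, a), cons(c, a)), cons(0, f(0, c))), f(cons(0, 0), cons(f(0, cons(f(cons(cons(0, 0), a), cons(0, f(0, c))), cons(a, cons(cons(0, c), cons(a, 0))))), 0)))   [R1 at 1.2.1]
2. cons(cons(cons(cons(0, a), cons(c, a)), cons(0, f(0, c))), f(cons(0, 0), cons(f(0, cons(f(cons(cons(0, 0), a), cons(0, f(0, c))), cons(a, cons(cons(0, c), cons(a, 0))))), 0)))  →  cons(cons(cons(cons(0, a), cons(c, a)), cons(0, cons(0, c))), f(cons(0, 0), cons(f(0, cons(f(cons(cons(0, 0), a), cons(0, f(0, c))), cons(a, cons(cons(0, c), cons(a, 0))))), 0)))   [R5 at 1.2.2]
3. cons(cons(cons(cons(0, a), cons(c, a)), cons(0, cons(0, c))), f(cons(0, 0), cons(f(0, cons(f(cons(cons(0, 0), a), cons(0, f(0, c))), cons(a, cons(cons(0, c), cons(a, 0))))), 0)))  →  cons(cons(cons(cons(0, a), cons(c, a)), cons(0, cons(0, c))), f(cons(0, 0), cons(f(0, cons(f(cons(cons(0, 0), a), cons(0, cons(0, c))), cons(a, cons(cons(0, c), cons(a, 0))))), 0)))   [R5 at 2.2.1.2.1.2.2]
4. cons(cons(cons(cons(0, a), cons(c, a)), cons(0, cons(0, c))), f(cons(0, 0), cons(f(0, cons(f(cons(cons(0, 0), a), cons(0, cons(0, c))), cons(a, cons(cons(0, c), cons(a, 0))))), 0)))  →  cons(cons(cons(cons(0, a), cons(c, a)), cons(0, cons(0, c))), f(cons(0, 0), cons(f(0, cons(c, cons(a, cons(cons(0, c), cons(a, 0))))), 0)))   [R4 at 2.2.1.2.1]
5. cons(cons(cons(cons(0, a), cons(c, a)), cons(0, cons(0, c))), f(cons(0, 0), cons(f(0, cons(c, cons(a, cons(cons(0, c), cons(a, 0))))), 0)))  →  cons(cons(cons(cons(0, a), cons(c, a)), cons(0, cons(0, c))), f(cons(0, 0), cons(cons(0, a), 0)))   [R2 at 2.2.1]
6. cons(cons(cons(cons(0, a), cons(c, a)), cons(0, cons(0, c))), f(cons(0, 0), cons(cons(0, a), 0)))  →  cons(cons(cons(cons(0, a), cons(c, a)), cons(0, cons(0, c))), 0)   [R1 at 2]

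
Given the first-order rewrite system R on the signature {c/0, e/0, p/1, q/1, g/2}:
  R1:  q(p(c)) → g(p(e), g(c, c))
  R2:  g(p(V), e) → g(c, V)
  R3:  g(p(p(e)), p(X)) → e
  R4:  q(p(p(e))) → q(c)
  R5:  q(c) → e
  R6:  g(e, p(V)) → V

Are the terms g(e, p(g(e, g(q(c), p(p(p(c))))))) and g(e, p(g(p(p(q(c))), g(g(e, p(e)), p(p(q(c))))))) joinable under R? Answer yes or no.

no — NF(t₁) = p(c), NF(t₂) = e

Reduce t₁ = g(e, p(g(e, g(q(c), p(p(p(c))))))):
1. g(e, p(g(e, g(q(c), p(p(p(c)))))))  →  g(e, g(q(c), p(p(p(c)))))   [R6 at ε]
2. g(e, g(q(c), p(p(p(c)))))  →  g(e, g(e, p(p(p(c)))))   [R5 at 2.1]
3. g(e, g(e, p(p(p(c)))))  →  g(e, p(p(c)))   [R6 at 2]
4. g(e, p(p(c)))  →  p(c)   [R6 at ε]

Reduce t₂ = g(e, p(g(p(p(q(c))), g(g(e, p(e)), p(p(q(c))))))):
1. g(e, p(g(p(p(q(c))), g(g(e, p(e)), p(p(q(c)))))))  →  g(p(p(q(c))), g(g(e, p(e)), p(p(q(c)))))   [R6 at ε]
2. g(p(p(q(c))), g(g(e, p(e)), p(p(q(c)))))  →  g(p(p(e)), g(g(e, p(e)), p(p(q(c)))))   [R5 at 1.1.1]
3. g(p(p(e)), g(g(e, p(e)), p(p(q(c)))))  →  g(p(p(e)), g(e, p(p(q(c)))))   [R6 at 2.1]
4. g(p(p(e)), g(e, p(p(q(c)))))  →  g(p(p(e)), p(q(c)))   [R6 at 2]
5. g(p(p(e)), p(q(c)))  →  e   [R3 at ε]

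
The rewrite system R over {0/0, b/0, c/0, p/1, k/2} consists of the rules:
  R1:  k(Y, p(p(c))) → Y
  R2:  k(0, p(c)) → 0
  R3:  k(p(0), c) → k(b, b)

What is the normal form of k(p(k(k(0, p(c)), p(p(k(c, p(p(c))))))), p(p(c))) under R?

p(0)

1. k(p(k(k(0, p(c)), p(p(k(c, p(p(c))))))), p(p(c)))  →  p(k(k(0, p(c)), p(p(k(c, p(p(c)))))))   [R1 at ε]
2. p(k(k(0, p(c)), p(p(k(c, p(p(c)))))))  →  p(k(0, p(p(k(c, p(p(c)))))))   [R2 at 1.1]
3. p(k(0, p(p(k(c, p(p(c)))))))  →  p(k(0, p(p(c))))   [R1 at 1.2.1.1]
4. p(k(0, p(p(c))))  →  p(0)   [R1 at 1]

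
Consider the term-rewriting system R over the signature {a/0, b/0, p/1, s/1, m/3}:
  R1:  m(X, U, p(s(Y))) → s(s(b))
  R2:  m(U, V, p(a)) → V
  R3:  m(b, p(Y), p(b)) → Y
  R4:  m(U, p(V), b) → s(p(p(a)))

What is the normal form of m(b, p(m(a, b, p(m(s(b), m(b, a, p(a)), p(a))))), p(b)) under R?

1. m(b, p(m(a, b, p(m(s(b), m(b, a, p(a)), p(a))))), p(b))  →  m(a, b, p(m(s(b), m(b, a, p(a)), p(a))))   [R3 at ε]
2. m(a, b, p(m(s(b), m(b, a, p(a)), p(a))))  →  m(a, b, p(m(b, a, p(a))))   [R2 at 3.1]
3. m(a, b, p(m(b, a, p(a))))  →  m(a, b, p(a))   [R2 at 3.1]
4. m(a, b, p(a))  →  b   [R2 at ε]

b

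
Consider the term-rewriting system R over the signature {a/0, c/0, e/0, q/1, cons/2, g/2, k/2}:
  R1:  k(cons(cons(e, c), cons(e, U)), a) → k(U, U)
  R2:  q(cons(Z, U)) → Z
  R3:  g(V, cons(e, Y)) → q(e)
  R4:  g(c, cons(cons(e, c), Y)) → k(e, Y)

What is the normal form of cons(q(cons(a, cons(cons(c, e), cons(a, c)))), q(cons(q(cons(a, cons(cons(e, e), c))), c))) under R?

cons(a, a)

1. cons(q(cons(a, cons(cons(c, e), cons(a, c)))), q(cons(q(cons(a, cons(cons(e, e), c))), c)))  →  cons(a, q(cons(q(cons(a, cons(cons(e, e), c))), c)))   [R2 at 1]
2. cons(a, q(cons(q(cons(a, cons(cons(e, e), c))), c)))  →  cons(a, q(cons(a, cons(cons(e, e), c))))   [R2 at 2]
3. cons(a, q(cons(a, cons(cons(e, e), c))))  →  cons(a, a)   [R2 at 2]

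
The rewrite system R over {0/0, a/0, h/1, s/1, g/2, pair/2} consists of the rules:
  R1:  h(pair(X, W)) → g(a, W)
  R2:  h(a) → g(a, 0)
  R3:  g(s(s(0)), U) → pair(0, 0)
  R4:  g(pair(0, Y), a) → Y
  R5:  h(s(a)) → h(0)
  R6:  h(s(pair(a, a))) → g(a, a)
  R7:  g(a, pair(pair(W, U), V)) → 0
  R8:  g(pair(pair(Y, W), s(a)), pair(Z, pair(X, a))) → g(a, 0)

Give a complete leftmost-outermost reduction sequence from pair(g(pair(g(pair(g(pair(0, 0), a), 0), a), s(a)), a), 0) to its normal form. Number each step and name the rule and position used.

pair(s(a), 0)

1. pair(g(pair(g(pair(g(pair(0, 0), a), 0), a), s(a)), a), 0)  →  pair(g(pair(g(pair(0, 0), a), s(a)), a), 0)   [R4 at 1.1.1.1.1]
2. pair(g(pair(g(pair(0, 0), a), s(a)), a), 0)  →  pair(g(pair(0, s(a)), a), 0)   [R4 at 1.1.1]
3. pair(g(pair(0, s(a)), a), 0)  →  pair(s(a), 0)   [R4 at 1]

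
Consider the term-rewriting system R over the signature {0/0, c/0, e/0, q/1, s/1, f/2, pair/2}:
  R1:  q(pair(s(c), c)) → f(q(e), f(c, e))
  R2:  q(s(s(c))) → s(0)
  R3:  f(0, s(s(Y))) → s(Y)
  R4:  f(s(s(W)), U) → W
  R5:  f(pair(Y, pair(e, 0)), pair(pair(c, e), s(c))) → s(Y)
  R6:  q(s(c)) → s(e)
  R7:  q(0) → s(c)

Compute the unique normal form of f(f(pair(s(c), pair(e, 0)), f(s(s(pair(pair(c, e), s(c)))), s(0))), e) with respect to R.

1. f(f(pair(s(c), pair(e, 0)), f(s(s(pair(pair(c, e), s(c)))), s(0))), e)  →  f(f(pair(s(c), pair(e, 0)), pair(pair(c, e), s(c))), e)   [R4 at 1.2]
2. f(f(pair(s(c), pair(e, 0)), pair(pair(c, e), s(c))), e)  →  f(s(s(c)), e)   [R5 at 1]
3. f(s(s(c)), e)  →  c   [R4 at ε]

c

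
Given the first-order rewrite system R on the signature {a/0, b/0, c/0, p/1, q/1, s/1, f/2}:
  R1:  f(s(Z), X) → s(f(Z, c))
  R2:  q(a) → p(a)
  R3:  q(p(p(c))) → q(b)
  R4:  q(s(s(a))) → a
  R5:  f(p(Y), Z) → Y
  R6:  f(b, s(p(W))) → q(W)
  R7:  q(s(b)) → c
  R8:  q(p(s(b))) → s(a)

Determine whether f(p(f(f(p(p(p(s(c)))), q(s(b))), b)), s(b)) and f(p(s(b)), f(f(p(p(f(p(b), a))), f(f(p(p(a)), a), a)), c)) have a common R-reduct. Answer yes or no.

Reduce t₁ = f(p(f(f(p(p(p(s(c)))), q(s(b))), b)), s(b)):
1. f(p(f(f(p(p(p(s(c)))), q(s(b))), b)), s(b))  →  f(f(p(p(p(s(c)))), q(s(b))), b)   [R5 at ε]
2. f(f(p(p(p(s(c)))), q(s(b))), b)  →  f(p(p(s(c))), b)   [R5 at 1]
3. f(p(p(s(c))), b)  →  p(s(c))   [R5 at ε]

Reduce t₂ = f(p(s(b)), f(f(p(p(f(p(b), a))), f(f(p(p(a)), a), a)), c)):
1. f(p(s(b)), f(f(p(p(f(p(b), a))), f(f(p(p(a)), a), a)), c))  →  s(b)   [R5 at ε]

no — NF(t₁) = p(s(c)), NF(t₂) = s(b)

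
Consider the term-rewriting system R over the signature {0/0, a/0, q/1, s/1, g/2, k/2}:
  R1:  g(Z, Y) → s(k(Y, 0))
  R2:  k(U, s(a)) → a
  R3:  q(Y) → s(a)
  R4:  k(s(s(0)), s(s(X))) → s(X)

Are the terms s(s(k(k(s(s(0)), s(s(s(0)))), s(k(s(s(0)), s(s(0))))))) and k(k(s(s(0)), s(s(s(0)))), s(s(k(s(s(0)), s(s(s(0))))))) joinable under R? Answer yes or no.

Reduce t₁ = s(s(k(k(s(s(0)), s(s(s(0)))), s(k(s(s(0)), s(s(0))))))):
1. s(s(k(k(s(s(0)), s(s(s(0)))), s(k(s(s(0)), s(s(0)))))))  →  s(s(k(s(s(0)), s(k(s(s(0)), s(s(0)))))))   [R4 at 1.1.1]
2. s(s(k(s(s(0)), s(k(s(s(0)), s(s(0)))))))  →  s(s(k(s(s(0)), s(s(0)))))   [R4 at 1.1.2.1]
3. s(s(k(s(s(0)), s(s(0)))))  →  s(s(s(0)))   [R4 at 1.1]

Reduce t₂ = k(k(s(s(0)), s(s(s(0)))), s(s(k(s(s(0)), s(s(s(0))))))):
1. k(k(s(s(0)), s(s(s(0)))), s(s(k(s(s(0)), s(s(s(0)))))))  →  k(s(s(0)), s(s(k(s(s(0)), s(s(s(0)))))))   [R4 at 1]
2. k(s(s(0)), s(s(k(s(s(0)), s(s(s(0)))))))  →  s(k(s(s(0)), s(s(s(0)))))   [R4 at ε]
3. s(k(s(s(0)), s(s(s(0)))))  →  s(s(s(0)))   [R4 at 1]

yes — NF(t₁) = s(s(s(0))), NF(t₂) = s(s(s(0)))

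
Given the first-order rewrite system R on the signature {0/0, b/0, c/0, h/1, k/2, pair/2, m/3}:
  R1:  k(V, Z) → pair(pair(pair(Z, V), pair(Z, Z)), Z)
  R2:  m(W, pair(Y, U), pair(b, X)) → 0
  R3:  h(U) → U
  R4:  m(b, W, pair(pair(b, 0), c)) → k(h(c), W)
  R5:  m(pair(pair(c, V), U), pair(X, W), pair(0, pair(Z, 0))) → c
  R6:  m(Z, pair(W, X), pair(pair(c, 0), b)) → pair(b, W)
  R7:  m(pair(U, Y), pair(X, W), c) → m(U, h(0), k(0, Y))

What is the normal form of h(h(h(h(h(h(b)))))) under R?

b

1. h(h(h(h(h(h(b))))))  →  h(h(h(h(h(b)))))   [R3 at ε]
2. h(h(h(h(h(b)))))  →  h(h(h(h(b))))   [R3 at ε]
3. h(h(h(h(b))))  →  h(h(h(b)))   [R3 at ε]
4. h(h(h(b)))  →  h(h(b))   [R3 at ε]
5. h(h(b))  →  h(b)   [R3 at ε]
6. h(b)  →  b   [R3 at ε]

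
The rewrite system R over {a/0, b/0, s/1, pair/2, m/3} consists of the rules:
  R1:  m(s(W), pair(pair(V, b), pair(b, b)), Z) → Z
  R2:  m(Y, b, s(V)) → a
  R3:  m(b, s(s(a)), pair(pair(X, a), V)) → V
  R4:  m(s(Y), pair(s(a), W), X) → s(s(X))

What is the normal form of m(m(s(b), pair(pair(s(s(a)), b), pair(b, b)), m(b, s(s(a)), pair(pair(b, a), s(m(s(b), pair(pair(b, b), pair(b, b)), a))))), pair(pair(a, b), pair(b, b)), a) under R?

a

1. m(m(s(b), pair(pair(s(s(a)), b), pair(b, b)), m(b, s(s(a)), pair(pair(b, a), s(m(s(b), pair(pair(b, b), pair(b, b)), a))))), pair(pair(a, b), pair(b, b)), a)  →  m(m(b, s(s(a)), pair(pair(b, a), s(m(s(b), pair(pair(b, b), pair(b, b)), a)))), pair(pair(a, b), pair(b, b)), a)   [R1 at 1]
2. m(m(b, s(s(a)), pair(pair(b, a), s(m(s(b), pair(pair(b, b), pair(b, b)), a)))), pair(pair(a, b), pair(b, b)), a)  →  m(s(m(s(b), pair(pair(b, b), pair(b, b)), a)), pair(pair(a, b), pair(b, b)), a)   [R3 at 1]
3. m(s(m(s(b), pair(pair(b, b), pair(b, b)), a)), pair(pair(a, b), pair(b, b)), a)  →  a   [R1 at ε]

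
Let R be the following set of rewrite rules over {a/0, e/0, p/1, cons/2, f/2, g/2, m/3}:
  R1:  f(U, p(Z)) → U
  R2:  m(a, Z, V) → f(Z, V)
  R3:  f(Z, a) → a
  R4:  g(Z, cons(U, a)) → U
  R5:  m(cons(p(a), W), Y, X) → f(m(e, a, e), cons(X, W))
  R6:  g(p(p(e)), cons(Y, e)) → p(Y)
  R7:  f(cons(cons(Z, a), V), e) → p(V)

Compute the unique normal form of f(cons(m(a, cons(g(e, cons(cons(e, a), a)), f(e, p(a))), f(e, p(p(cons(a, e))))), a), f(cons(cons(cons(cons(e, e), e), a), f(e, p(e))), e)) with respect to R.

1. f(cons(m(a, cons(g(e, cons(cons(e, a), a)), f(e, p(a))), f(e, p(p(cons(a, e))))), a), f(cons(cons(cons(cons(e, e), e), a), f(e, p(e))), e))  →  f(cons(f(cons(g(e, cons(cons(e, a), a)), f(e, p(a))), f(e, p(p(cons(a, e))))), a), f(cons(cons(cons(cons(e, e), e), a), f(e, p(e))), e))   [R2 at 1.1]
2. f(cons(f(cons(g(e, cons(cons(e, a), a)), f(e, p(a))), f(e, p(p(cons(a, e))))), a), f(cons(cons(cons(cons(e, e), e), a), f(e, p(e))), e))  →  f(cons(f(cons(cons(e, a), f(e, p(a))), f(e, p(p(cons(a, e))))), a), f(cons(cons(cons(cons(e, e), e), a), f(e, p(e))), e))   [R4 at 1.1.1.1]
3. f(cons(f(cons(cons(e, a), f(e, p(a))), f(e, p(p(cons(a, e))))), a), f(cons(cons(cons(cons(e, e), e), a), f(e, p(e))), e))  →  f(cons(f(cons(cons(e, a), e), f(e, p(p(cons(a, e))))), a), f(cons(cons(cons(cons(e, e), e), a), f(e, p(e))), e))   [R1 at 1.1.1.2]
4. f(cons(f(cons(cons(e, a), e), f(e, p(p(cons(a, e))))), a), f(cons(cons(cons(cons(e, e), e), a), f(e, p(e))), e))  →  f(cons(f(cons(cons(e, a), e), e), a), f(cons(cons(cons(cons(e, e), e), a), f(e, p(e))), e))   [R1 at 1.1.2]
5. f(cons(f(cons(cons(e, a), e), e), a), f(cons(cons(cons(cons(e, e), e), a), f(e, p(e))), e))  →  f(cons(p(e), a), f(cons(cons(cons(cons(e, e), e), a), f(e, p(e))), e))   [R7 at 1.1]
6. f(cons(p(e), a), f(cons(cons(cons(cons(e, e), e), a), f(e, p(e))), e))  →  f(cons(p(e), a), p(f(e, p(e))))   [R7 at 2]
7. f(cons(p(e), a), p(f(e, p(e))))  →  cons(p(e), a)   [R1 at ε]

cons(p(e), a)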